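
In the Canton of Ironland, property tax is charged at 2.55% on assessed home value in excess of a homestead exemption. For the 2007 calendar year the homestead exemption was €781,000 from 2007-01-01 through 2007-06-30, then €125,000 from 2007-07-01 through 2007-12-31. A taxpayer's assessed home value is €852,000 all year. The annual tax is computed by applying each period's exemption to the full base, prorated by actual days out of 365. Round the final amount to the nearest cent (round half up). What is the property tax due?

€10,243.25

2007-01-01 to 2007-06-30: 181 days, exemption €781,000 → (€852,000 − €781,000) × 2.55% × 181/365 = €897.8096
2007-07-01 to 2007-12-31: 184 days, exemption €125,000 → (€852,000 − €125,000) × 2.55% × 184/365 = €9,345.4356
Total = €10,243.2452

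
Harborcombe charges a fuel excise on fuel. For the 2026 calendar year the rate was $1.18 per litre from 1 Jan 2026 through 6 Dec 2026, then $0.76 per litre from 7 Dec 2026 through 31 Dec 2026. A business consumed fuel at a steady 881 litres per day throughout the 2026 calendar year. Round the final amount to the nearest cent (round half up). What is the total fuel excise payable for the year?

$370,196.20

1 Jan – 6 Dec 2026: 340 days × 881 litres/day = 299,540 litres at $1.18/litre → $353,457.20
7 Dec – 31 Dec 2026: 25 days × 881 litres/day = 22,025 litres at $0.76/litre → $16,739.00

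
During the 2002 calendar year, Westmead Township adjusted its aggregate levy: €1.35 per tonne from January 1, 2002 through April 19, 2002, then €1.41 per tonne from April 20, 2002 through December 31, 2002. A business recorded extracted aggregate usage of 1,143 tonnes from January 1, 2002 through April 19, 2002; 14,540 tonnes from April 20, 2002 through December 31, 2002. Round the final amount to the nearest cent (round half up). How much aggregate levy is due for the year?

€22,044.45

January 1 – April 19, 2002: 1,143 tonnes at €1.35/tonne → €1,543.05
April 20 – December 31, 2002: 14,540 tonnes at €1.41/tonne → €20,501.40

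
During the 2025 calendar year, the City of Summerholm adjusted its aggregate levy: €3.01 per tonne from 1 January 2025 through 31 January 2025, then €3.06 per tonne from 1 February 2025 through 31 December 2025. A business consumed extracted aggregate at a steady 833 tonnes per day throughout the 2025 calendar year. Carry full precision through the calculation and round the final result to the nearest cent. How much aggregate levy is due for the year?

1 January – 31 January 2025: 31 days × 833 tonnes/day = 25,823 tonnes at €3.01/tonne → €77,727.23
1 February – 31 December 2025: 334 days × 833 tonnes/day = 278,222 tonnes at €3.06/tonne → €851,359.32

€929,086.55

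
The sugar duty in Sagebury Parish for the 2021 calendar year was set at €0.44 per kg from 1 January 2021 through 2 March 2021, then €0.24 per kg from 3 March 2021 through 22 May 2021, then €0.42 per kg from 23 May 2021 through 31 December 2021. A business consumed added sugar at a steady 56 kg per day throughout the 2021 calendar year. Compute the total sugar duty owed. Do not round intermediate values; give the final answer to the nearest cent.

€7,836.64

1 January – 2 March 2021: 61 days × 56 kg/day = 3,416 kg at €0.44/kg → €1,503.04
3 March – 22 May 2021: 81 days × 56 kg/day = 4,536 kg at €0.24/kg → €1,088.64
23 May – 31 December 2021: 223 days × 56 kg/day = 12,488 kg at €0.42/kg → €5,244.96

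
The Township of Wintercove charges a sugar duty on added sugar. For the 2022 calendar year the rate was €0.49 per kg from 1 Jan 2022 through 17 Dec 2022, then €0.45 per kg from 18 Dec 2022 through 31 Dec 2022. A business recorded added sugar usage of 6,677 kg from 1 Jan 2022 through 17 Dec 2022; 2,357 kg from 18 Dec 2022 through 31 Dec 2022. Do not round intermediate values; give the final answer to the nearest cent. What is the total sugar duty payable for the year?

€4,332.38

1 Jan – 17 Dec 2022: 6,677 kg at €0.49/kg → €3,271.73
18 Dec – 31 Dec 2022: 2,357 kg at €0.45/kg → €1,060.65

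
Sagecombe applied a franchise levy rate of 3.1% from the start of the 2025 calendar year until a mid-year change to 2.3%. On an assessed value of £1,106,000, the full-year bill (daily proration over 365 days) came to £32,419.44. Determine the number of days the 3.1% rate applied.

288 days

Let d = days at the first rate; then 365 − d days at the second rate.
£1,106,000 × [3.1%·d + 2.3%·(365−d)] / 365 = £32,419.44
Solving gives d = 288, so the new rate took effect on October 16, 2025.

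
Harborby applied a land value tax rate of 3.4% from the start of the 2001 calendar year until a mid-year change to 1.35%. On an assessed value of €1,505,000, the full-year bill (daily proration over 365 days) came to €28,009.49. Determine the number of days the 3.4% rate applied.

Let d = days at the first rate; then 365 − d days at the second rate.
€1,505,000 × [3.4%·d + 1.35%·(365−d)] / 365 = €28,009.49
Solving gives d = 91, so the new rate took effect on 2 Apr 2001.

91 days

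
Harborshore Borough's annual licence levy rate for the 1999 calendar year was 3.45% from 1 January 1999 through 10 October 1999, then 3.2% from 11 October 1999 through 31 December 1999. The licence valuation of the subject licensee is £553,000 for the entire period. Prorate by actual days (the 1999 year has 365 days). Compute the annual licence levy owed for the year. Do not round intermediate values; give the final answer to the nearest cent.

1 January – 10 October 1999: 283 days at 3.45% → £553,000 × 3.45% × 283/365 = £14,792.3712
11 October – 31 December 1999: 82 days at 3.2% → £553,000 × 3.2% × 82/365 = £3,975.5397
Total = £18,767.9110

£18,767.91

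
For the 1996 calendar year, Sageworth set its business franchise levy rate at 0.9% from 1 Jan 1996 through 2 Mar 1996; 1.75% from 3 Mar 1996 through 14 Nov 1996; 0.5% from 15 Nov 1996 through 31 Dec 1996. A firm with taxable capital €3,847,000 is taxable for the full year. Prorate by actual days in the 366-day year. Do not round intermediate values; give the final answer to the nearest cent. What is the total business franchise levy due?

1 Jan – 2 Mar 1996: 62 days at 0.9% → €3,847,000 × 0.9% × 62/366 = €5,865.0984
3 Mar – 14 Nov 1996: 257 days at 1.75% → €3,847,000 × 1.75% × 257/366 = €47,272.9030
15 Nov – 31 Dec 1996: 47 days at 0.5% → €3,847,000 × 0.5% × 47/366 = €2,470.0683
Total = €55,608.0697

€55,608.07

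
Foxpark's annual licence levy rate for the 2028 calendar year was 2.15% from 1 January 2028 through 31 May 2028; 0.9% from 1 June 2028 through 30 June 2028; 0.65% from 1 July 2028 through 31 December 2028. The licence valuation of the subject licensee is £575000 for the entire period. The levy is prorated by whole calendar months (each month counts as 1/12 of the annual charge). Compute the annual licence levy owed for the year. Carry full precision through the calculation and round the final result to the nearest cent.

1 January – 31 May 2028: 5 months at 2.15% → £575000 × 2.15% × 5/12 = £5151.0417
1 June – 30 June 2028: 1 month at 0.9% → £575000 × 0.9% × 1/12 = £431.2500
1 July – 31 December 2028: 6 months at 0.65% → £575000 × 0.65% × 6/12 = £1868.7500
Total = £7451.0417

£7451.04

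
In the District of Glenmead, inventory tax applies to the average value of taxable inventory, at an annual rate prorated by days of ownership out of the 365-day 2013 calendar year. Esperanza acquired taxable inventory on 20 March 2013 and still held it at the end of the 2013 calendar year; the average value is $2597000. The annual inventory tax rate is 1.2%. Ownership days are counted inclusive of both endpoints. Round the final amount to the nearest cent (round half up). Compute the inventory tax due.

Days held (20 March – 31 December 2013): 287 out of 365
Tax = $2597000 × 1.2% × 287/365 = $24504.2959

$24504.30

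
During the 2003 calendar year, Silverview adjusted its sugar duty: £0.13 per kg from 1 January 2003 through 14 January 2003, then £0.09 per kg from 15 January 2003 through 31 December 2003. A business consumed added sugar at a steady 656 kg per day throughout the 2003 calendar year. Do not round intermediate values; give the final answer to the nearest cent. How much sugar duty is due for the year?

1 January – 14 January 2003: 14 days × 656 kg/day = 9,184 kg at £0.13/kg → £1,193.92
15 January – 31 December 2003: 351 days × 656 kg/day = 230,256 kg at £0.09/kg → £20,723.04

£21,916.96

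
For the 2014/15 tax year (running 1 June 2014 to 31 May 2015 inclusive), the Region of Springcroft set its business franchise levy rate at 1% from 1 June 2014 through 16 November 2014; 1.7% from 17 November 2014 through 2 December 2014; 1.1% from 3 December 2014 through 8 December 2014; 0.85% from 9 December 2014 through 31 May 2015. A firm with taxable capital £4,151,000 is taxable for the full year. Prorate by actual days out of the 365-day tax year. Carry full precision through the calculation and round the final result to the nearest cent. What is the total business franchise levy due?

£39,883.72

1 June – 16 November 2014: 169 days at 1% → £4,151,000 × 1% × 169/365 = £19,219.6986
17 November – 2 December 2014: 16 days at 1.7% → £4,151,000 × 1.7% × 16/365 = £3,093.3479
3 December – 8 December 2014: 6 days at 1.1% → £4,151,000 × 1.1% × 6/365 = £750.5918
9 December 2014 – 31 May 2015: 174 days at 0.85% → £4,151,000 × 0.85% × 174/365 = £16,820.0795
Total = £39,883.7178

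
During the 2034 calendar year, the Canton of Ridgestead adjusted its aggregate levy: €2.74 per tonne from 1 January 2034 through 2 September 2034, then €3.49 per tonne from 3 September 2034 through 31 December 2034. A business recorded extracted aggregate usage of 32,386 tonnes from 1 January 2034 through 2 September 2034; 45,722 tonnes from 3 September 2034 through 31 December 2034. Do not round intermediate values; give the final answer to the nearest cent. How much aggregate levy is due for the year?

€248,307.42

1 January – 2 September 2034: 32,386 tonnes at €2.74/tonne → €88,737.64
3 September – 31 December 2034: 45,722 tonnes at €3.49/tonne → €159,569.78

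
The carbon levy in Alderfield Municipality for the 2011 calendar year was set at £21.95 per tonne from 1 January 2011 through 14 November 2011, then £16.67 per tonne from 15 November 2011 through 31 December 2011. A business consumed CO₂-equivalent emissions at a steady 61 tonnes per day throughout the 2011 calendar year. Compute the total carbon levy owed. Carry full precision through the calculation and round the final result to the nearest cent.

1 January – 14 November 2011: 318 days × 61 tonnes/day = 19,398 tonnes at £21.95/tonne → £425786.10
15 November – 31 December 2011: 47 days × 61 tonnes/day = 2,867 tonnes at £16.67/tonne → £47792.89

£473578.99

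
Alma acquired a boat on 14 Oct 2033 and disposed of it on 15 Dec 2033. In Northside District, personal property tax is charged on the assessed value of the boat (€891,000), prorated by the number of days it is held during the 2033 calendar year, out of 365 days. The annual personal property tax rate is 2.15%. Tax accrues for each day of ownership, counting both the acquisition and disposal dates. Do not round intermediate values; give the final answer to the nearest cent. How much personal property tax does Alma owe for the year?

€3,306.46

Days held (14 Oct – 15 Dec 2033): 63 out of 365
Tax = €891,000 × 2.15% × 63/365 = €3,306.4644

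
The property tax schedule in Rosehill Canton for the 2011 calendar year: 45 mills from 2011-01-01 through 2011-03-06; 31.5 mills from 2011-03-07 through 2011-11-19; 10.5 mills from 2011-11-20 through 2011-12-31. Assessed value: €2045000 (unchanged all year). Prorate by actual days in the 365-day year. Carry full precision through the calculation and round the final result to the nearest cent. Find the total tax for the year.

€64392.29

2011-01-01 to 2011-03-06: 65 days at 45 mills → €2045000 × 4.5% × 65/365 = €16388.0137
2011-03-07 to 2011-11-19: 258 days at 31.5 mills → €2045000 × 3.15% × 258/365 = €45533.4658
2011-11-20 to 2011-12-31: 42 days at 10.5 mills → €2045000 × 1.05% × 42/365 = €2470.8082
Total = €64392.2877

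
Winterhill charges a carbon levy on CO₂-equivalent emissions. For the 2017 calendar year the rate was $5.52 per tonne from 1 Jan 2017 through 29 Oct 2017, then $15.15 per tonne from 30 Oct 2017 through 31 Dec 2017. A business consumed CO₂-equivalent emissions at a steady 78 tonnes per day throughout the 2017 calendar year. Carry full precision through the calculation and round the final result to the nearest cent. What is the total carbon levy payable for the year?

$204,476.22

1 Jan – 29 Oct 2017: 302 days × 78 tonnes/day = 23,556 tonnes at $5.52/tonne → $130,029.12
30 Oct – 31 Dec 2017: 63 days × 78 tonnes/day = 4,914 tonnes at $15.15/tonne → $74,447.10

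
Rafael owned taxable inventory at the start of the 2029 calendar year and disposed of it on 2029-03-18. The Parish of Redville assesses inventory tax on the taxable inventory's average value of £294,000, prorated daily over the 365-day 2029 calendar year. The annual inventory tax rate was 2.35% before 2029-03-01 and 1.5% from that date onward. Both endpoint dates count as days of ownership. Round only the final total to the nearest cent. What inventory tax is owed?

£1,334.28

2029-01-01 to 2029-02-28: 59 days at 2.35% → £294,000 × 2.35% × 59/365 = £1,116.7973
2029-03-01 to 2029-03-18: 18 days at 1.5% → £294,000 × 1.5% × 18/365 = £217.4795
Total = £1,334.2767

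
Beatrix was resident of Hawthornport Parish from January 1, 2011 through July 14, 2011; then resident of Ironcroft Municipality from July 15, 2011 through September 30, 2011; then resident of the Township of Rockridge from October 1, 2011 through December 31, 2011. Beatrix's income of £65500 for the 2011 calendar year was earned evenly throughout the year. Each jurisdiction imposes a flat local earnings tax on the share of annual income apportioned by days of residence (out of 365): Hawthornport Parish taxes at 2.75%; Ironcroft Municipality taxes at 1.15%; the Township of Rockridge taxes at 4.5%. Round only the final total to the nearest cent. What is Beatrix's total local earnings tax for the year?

Hawthornport Parish, January 1 – July 14, 2011: 195 days → £65500 × 2.75% × 195/365 = £962.3116
Ironcroft Municipality, July 15 – September 30, 2011: 78 days → £65500 × 1.15% × 78/365 = £160.9685
The Township of Rockridge, October 1 – December 31, 2011: 92 days → £65500 × 4.5% × 92/365 = £742.9315
Total = £1866.2116

£1866.21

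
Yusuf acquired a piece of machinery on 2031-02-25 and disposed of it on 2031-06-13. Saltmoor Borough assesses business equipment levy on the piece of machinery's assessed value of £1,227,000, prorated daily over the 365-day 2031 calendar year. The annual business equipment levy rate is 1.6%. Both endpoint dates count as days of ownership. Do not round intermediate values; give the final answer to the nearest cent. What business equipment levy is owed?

£5,862.71

Days held (2031-02-25 to 2031-06-13): 109 out of 365
Tax = £1,227,000 × 1.6% × 109/365 = £5,862.7068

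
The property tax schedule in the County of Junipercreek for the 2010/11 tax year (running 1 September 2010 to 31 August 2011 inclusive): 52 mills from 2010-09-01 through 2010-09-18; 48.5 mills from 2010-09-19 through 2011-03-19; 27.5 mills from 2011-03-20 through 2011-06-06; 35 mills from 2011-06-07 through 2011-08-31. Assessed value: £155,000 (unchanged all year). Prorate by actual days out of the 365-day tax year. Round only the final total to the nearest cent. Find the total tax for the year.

2010-09-01 to 2010-09-18: 18 days at 52 mills → £155,000 × 5.2% × 18/365 = £397.4795
2010-09-19 to 2011-03-19: 182 days at 48.5 mills → £155,000 × 4.85% × 182/365 = £3,748.4521
2011-03-20 to 2011-06-06: 79 days at 27.5 mills → £155,000 × 2.75% × 79/365 = £922.5685
2011-06-07 to 2011-08-31: 86 days at 35 mills → £155,000 × 3.5% × 86/365 = £1,278.2192
Total = £6,346.7192

£6,346.72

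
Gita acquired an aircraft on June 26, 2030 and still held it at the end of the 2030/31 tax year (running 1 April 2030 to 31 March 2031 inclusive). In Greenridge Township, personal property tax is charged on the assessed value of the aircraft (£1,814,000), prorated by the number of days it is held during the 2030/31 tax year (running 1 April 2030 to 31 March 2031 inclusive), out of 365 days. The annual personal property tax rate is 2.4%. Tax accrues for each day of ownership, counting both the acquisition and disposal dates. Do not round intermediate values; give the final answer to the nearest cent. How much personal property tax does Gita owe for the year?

Days held (June 26, 2030 – March 31, 2031): 279 out of 365
Tax = £1,814,000 × 2.4% × 279/365 = £33,278.2027

£33,278.20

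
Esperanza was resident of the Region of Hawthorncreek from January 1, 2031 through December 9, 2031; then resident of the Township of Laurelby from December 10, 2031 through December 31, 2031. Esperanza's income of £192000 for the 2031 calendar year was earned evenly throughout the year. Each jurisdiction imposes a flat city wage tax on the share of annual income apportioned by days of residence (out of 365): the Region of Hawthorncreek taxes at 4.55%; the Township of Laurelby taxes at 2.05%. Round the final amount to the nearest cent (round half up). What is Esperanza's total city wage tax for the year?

The Region of Hawthorncreek, January 1 – December 9, 2031: 343 days → £192000 × 4.55% × 343/365 = £8209.4466
The Township of Laurelby, December 10 – December 31, 2031: 22 days → £192000 × 2.05% × 22/365 = £237.2384
Total = £8446.6849

£8446.68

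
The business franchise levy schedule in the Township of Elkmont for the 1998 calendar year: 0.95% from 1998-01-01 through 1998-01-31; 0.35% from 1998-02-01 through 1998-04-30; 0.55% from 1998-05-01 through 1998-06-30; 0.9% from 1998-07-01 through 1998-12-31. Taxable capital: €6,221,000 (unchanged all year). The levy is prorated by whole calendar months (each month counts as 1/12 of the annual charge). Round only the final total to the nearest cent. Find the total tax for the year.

1998-01-01 to 1998-01-31: 1 month at 0.95% → €6,221,000 × 0.95% × 1/12 = €4,924.9583
1998-02-01 to 1998-04-30: 3 months at 0.35% → €6,221,000 × 0.35% × 3/12 = €5,443.3750
1998-05-01 to 1998-06-30: 2 months at 0.55% → €6,221,000 × 0.55% × 2/12 = €5,702.5833
1998-07-01 to 1998-12-31: 6 months at 0.9% → €6,221,000 × 0.9% × 6/12 = €27,994.5000
Total = €44,065.4167

€44,065.42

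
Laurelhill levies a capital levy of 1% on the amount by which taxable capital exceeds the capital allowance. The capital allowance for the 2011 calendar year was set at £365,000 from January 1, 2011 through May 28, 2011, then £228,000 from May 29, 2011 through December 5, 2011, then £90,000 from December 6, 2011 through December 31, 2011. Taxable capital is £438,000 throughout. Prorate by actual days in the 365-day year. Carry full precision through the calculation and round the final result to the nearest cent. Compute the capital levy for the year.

January 1 – May 28, 2011: 148 days, exemption £365,000 → (£438,000 − £365,000) × 1% × 148/365 = £296.0000
May 29 – December 5, 2011: 191 days, exemption £228,000 → (£438,000 − £228,000) × 1% × 191/365 = £1,098.9041
December 6 – December 31, 2011: 26 days, exemption £90,000 → (£438,000 − £90,000) × 1% × 26/365 = £247.8904
Total = £1,642.7945

£1,642.79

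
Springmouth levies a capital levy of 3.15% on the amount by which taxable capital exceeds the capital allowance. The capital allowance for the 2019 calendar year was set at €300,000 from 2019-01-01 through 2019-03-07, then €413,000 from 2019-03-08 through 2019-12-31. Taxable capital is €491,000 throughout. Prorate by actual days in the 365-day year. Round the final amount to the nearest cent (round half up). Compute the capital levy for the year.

€3,100.64

2019-01-01 to 2019-03-07: 66 days, exemption €300,000 → (€491,000 − €300,000) × 3.15% × 66/365 = €1,087.9151
2019-03-08 to 2019-12-31: 299 days, exemption €413,000 → (€491,000 − €413,000) × 3.15% × 299/365 = €2,012.7205
Total = €3,100.6356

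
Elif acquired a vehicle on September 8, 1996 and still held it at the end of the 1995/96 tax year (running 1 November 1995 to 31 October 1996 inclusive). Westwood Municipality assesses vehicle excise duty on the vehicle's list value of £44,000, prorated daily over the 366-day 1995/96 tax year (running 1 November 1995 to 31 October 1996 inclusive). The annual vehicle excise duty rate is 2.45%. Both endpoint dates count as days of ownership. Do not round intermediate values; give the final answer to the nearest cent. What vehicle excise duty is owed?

Days held (September 8 – October 31, 1996): 54 out of 366
Tax = £44,000 × 2.45% × 54/366 = £159.0492

£159.05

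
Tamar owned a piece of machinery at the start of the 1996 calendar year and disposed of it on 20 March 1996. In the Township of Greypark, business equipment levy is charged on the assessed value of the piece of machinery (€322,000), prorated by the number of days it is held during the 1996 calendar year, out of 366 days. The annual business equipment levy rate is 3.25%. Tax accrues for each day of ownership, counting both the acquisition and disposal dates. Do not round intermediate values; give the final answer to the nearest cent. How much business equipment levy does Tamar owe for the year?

€2,287.43

Days held (1 January – 20 March 1996): 80 out of 366
Tax = €322,000 × 3.25% × 80/366 = €2,287.4317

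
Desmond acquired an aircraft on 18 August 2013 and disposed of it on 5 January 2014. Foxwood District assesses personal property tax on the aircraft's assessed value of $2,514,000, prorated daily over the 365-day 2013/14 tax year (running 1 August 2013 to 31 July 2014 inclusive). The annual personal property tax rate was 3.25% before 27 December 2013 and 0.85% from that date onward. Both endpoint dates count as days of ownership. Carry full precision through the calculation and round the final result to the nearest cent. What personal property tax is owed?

$29,909.71

18 August – 26 December 2013: 131 days at 3.25% → $2,514,000 × 3.25% × 131/365 = $29,324.2603
27 December 2013 – 5 January 2014: 10 days at 0.85% → $2,514,000 × 0.85% × 10/365 = $585.4521
Total = $29,909.7123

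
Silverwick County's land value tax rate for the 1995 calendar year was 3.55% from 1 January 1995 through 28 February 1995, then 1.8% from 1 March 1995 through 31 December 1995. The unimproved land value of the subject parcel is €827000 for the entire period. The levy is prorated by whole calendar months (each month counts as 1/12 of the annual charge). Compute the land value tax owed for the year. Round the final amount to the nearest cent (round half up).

1 January – 28 February 1995: 2 months at 3.55% → €827000 × 3.55% × 2/12 = €4893.0833
1 March – 31 December 1995: 10 months at 1.8% → €827000 × 1.8% × 10/12 = €12405.0000
Total = €17298.0833

€17298.08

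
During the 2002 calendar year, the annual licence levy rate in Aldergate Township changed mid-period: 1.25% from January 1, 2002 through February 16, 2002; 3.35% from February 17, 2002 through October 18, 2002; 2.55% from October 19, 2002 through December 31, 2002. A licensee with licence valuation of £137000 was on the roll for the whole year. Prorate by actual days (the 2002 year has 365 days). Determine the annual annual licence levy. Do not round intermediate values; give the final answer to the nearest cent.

January 1 – February 16, 2002: 47 days at 1.25% → £137000 × 1.25% × 47/365 = £220.5137
February 17 – October 18, 2002: 244 days at 3.35% → £137000 × 3.35% × 244/365 = £3068.0493
October 19 – December 31, 2002: 74 days at 2.55% → £137000 × 2.55% × 74/365 = £708.2712
Total = £3996.8342

£3996.83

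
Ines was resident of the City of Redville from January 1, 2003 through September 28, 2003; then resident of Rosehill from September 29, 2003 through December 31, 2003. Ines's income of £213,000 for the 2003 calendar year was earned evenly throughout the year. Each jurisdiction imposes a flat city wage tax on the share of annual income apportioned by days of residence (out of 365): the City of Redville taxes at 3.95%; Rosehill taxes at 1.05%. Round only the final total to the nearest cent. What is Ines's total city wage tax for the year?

The City of Redville, January 1 – September 28, 2003: 271 days → £213,000 × 3.95% × 271/365 = £6,246.7356
Rosehill, September 29 – December 31, 2003: 94 days → £213,000 × 1.05% × 94/365 = £575.9753
Total = £6,822.7110

£6,822.71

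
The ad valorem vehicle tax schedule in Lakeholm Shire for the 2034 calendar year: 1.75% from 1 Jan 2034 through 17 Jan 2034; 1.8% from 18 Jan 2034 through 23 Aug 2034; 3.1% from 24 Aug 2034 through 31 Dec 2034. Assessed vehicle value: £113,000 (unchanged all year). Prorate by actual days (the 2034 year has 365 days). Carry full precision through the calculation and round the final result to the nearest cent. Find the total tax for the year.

1 Jan – 17 Jan 2034: 17 days at 1.75% → £113,000 × 1.75% × 17/365 = £92.1027
18 Jan – 23 Aug 2034: 218 days at 1.8% → £113,000 × 1.8% × 218/365 = £1,214.8274
24 Aug – 31 Dec 2034: 130 days at 3.1% → £113,000 × 3.1% × 130/365 = £1,247.6438
Total = £2,554.5740

£2,554.57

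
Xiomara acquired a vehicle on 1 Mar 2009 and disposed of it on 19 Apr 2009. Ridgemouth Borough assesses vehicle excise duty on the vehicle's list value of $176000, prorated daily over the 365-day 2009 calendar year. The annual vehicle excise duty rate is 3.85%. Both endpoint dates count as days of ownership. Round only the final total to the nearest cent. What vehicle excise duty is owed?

Days held (1 Mar – 19 Apr 2009): 50 out of 365
Tax = $176000 × 3.85% × 50/365 = $928.2192

$928.22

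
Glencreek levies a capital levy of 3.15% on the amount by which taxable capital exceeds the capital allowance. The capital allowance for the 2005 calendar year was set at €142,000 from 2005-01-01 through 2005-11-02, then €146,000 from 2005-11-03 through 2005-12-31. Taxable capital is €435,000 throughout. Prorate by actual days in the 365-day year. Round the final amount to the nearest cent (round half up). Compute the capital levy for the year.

2005-01-01 to 2005-11-02: 306 days, exemption €142,000 → (€435,000 − €142,000) × 3.15% × 306/365 = €7,737.6082
2005-11-03 to 2005-12-31: 59 days, exemption €146,000 → (€435,000 − €146,000) × 3.15% × 59/365 = €1,471.5247
Total = €9,209.1329

€9,209.13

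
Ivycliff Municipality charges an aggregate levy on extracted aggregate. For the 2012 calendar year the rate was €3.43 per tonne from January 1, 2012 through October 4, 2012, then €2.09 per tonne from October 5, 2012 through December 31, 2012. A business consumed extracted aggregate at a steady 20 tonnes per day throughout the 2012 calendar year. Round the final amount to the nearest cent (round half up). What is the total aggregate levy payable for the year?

€22749.20

January 1 – October 4, 2012: 278 days × 20 tonnes/day = 5,560 tonnes at €3.43/tonne → €19070.80
October 5 – December 31, 2012: 88 days × 20 tonnes/day = 1,760 tonnes at €2.09/tonne → €3678.40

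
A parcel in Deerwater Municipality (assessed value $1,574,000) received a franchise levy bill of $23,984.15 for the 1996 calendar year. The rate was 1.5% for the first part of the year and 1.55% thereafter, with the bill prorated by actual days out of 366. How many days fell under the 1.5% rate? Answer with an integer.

192 days

Let d = days at the first rate; then 366 − d days at the second rate.
$1,574,000 × [1.5%·d + 1.55%·(366−d)] / 366 = $23,984.15
Solving gives d = 192, so the new rate took effect on 11 Jul 1996.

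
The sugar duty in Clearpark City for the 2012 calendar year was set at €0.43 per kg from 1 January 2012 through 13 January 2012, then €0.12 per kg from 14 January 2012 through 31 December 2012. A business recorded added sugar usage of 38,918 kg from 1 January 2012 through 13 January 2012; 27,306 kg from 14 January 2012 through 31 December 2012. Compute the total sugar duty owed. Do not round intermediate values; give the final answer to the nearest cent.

1 January – 13 January 2012: 38,918 kg at €0.43/kg → €16,734.74
14 January – 31 December 2012: 27,306 kg at €0.12/kg → €3,276.72

€20,011.46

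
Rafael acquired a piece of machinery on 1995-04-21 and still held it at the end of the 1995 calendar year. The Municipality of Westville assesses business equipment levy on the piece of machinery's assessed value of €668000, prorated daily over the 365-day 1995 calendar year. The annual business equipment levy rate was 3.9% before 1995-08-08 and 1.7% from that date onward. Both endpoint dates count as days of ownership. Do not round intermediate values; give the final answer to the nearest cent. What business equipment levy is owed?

1995-04-21 to 1995-08-07: 109 days at 3.9% → €668000 × 3.9% × 109/365 = €7779.9123
1995-08-08 to 1995-12-31: 146 days at 1.7% → €668000 × 1.7% × 146/365 = €4542.4000
Total = €12322.3123

€12322.31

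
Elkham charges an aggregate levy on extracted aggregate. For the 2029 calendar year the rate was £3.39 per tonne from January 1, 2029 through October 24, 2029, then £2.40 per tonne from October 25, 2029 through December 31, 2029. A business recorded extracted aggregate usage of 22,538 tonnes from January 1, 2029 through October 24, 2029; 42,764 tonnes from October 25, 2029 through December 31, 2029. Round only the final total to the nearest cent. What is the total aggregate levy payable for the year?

January 1 – October 24, 2029: 22,538 tonnes at £3.39/tonne → £76,403.82
October 25 – December 31, 2029: 42,764 tonnes at £2.40/tonne → £102,633.60

£179,037.42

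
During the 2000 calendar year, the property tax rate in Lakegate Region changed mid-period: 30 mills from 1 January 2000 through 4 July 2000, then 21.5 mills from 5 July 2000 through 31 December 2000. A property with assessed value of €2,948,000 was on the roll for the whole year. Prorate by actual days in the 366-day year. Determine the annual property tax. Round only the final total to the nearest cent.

1 January – 4 July 2000: 186 days at 30 mills → €2,948,000 × 3% × 186/366 = €44,944.9180
5 July – 31 December 2000: 180 days at 21.5 mills → €2,948,000 × 2.15% × 180/366 = €31,171.4754
Total = €76,116.3934

€76,116.39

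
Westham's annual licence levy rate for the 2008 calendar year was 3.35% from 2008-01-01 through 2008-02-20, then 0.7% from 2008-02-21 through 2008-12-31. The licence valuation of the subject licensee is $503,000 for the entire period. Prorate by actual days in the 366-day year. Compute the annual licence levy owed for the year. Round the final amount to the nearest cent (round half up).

$5,378.39

2008-01-01 to 2008-02-20: 51 days at 3.35% → $503,000 × 3.35% × 51/366 = $2,348.0205
2008-02-21 to 2008-12-31: 315 days at 0.7% → $503,000 × 0.7% × 315/366 = $3,030.3689
Total = $5,378.3893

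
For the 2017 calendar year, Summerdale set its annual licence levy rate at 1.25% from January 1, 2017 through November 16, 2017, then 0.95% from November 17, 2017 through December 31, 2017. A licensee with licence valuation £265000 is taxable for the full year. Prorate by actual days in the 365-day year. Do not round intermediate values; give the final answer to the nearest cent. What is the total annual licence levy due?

£3214.49

January 1 – November 16, 2017: 320 days at 1.25% → £265000 × 1.25% × 320/365 = £2904.1096
November 17 – December 31, 2017: 45 days at 0.95% → £265000 × 0.95% × 45/365 = £310.3767
Total = £3214.4863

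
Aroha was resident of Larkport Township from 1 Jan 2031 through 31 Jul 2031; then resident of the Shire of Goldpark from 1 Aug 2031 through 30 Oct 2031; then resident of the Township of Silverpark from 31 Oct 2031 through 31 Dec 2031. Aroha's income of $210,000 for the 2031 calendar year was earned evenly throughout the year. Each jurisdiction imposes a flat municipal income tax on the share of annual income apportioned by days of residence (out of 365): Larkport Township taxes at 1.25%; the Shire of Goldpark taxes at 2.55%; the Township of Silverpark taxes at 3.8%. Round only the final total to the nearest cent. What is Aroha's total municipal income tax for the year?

Larkport Township, 1 Jan – 31 Jul 2031: 212 days → $210,000 × 1.25% × 212/365 = $1,524.6575
The Shire of Goldpark, 1 Aug – 30 Oct 2031: 91 days → $210,000 × 2.55% × 91/365 = $1,335.0822
The Township of Silverpark, 31 Oct – 31 Dec 2031: 62 days → $210,000 × 3.8% × 62/365 = $1,355.5068
Total = $4,215.2466

$4,215.25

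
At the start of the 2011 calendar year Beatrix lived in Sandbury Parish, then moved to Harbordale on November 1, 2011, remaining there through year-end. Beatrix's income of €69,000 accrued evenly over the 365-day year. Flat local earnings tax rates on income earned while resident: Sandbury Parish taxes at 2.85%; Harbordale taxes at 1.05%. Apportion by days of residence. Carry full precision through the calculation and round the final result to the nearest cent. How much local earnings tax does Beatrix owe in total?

€1,758.93

Sandbury Parish, January 1 – October 31, 2011: 304 days → €69,000 × 2.85% × 304/365 = €1,637.8521
Harbordale, November 1 – December 31, 2011: 61 days → €69,000 × 1.05% × 61/365 = €121.0808
Total = €1,758.9329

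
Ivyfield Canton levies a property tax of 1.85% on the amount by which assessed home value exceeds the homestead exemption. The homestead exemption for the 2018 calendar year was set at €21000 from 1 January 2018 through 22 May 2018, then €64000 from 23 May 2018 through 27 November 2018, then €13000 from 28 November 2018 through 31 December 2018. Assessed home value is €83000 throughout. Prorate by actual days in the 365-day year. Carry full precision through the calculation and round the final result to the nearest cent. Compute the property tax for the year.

1 January – 22 May 2018: 142 days, exemption €21000 → (€83000 − €21000) × 1.85% × 142/365 = €446.2301
23 May – 27 November 2018: 189 days, exemption €64000 → (€83000 − €64000) × 1.85% × 189/365 = €182.0096
28 November – 31 December 2018: 34 days, exemption €13000 → (€83000 − €13000) × 1.85% × 34/365 = €120.6301
Total = €748.8699

€748.87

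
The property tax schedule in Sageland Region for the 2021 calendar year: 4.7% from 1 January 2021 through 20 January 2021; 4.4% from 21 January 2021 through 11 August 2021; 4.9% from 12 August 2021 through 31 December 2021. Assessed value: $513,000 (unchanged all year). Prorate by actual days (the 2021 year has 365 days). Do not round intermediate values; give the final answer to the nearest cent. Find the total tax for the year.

$23,654.22

1 January – 20 January 2021: 20 days at 4.7% → $513,000 × 4.7% × 20/365 = $1,321.1507
21 January – 11 August 2021: 203 days at 4.4% → $513,000 × 4.4% × 203/365 = $12,553.7425
12 August – 31 December 2021: 142 days at 4.9% → $513,000 × 4.9% × 142/365 = $9,779.3260
Total = $23,654.2192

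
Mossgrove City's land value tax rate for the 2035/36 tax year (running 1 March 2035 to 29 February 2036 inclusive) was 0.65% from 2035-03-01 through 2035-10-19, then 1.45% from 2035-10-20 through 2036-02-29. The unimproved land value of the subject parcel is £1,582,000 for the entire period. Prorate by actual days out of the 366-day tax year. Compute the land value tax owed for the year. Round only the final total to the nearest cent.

£14,882.04

2035-03-01 to 2035-10-19: 233 days at 0.65% → £1,582,000 × 0.65% × 233/366 = £6,546.2814
2035-10-20 to 2036-02-29: 133 days at 1.45% → £1,582,000 × 1.45% × 133/366 = £8,335.7568
Total = £14,882.0383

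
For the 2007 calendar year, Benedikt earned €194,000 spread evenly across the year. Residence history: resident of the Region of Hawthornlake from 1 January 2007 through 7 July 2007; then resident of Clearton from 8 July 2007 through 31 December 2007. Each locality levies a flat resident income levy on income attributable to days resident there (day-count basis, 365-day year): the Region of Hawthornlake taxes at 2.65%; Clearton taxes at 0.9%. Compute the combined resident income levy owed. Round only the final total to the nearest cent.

€3,494.66

The Region of Hawthornlake, 1 January – 7 July 2007: 188 days → €194,000 × 2.65% × 188/365 = €2,647.9671
Clearton, 8 July – 31 December 2007: 177 days → €194,000 × 0.9% × 177/365 = €846.6904
Total = €3,494.6575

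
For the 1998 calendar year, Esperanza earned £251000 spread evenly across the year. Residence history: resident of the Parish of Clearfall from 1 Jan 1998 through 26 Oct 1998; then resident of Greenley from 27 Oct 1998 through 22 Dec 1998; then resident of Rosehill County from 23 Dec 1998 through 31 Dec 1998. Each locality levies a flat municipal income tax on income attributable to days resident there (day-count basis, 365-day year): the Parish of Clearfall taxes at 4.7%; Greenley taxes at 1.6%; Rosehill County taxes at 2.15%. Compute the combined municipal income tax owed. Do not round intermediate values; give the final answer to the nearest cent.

The Parish of Clearfall, 1 Jan – 26 Oct 1998: 299 days → £251000 × 4.7% × 299/365 = £9663.8438
Greenley, 27 Oct – 22 Dec 1998: 57 days → £251000 × 1.6% × 57/365 = £627.1562
Rosehill County, 23 Dec – 31 Dec 1998: 9 days → £251000 × 2.15% × 9/365 = £133.0644
Total = £10424.0644

£10424.06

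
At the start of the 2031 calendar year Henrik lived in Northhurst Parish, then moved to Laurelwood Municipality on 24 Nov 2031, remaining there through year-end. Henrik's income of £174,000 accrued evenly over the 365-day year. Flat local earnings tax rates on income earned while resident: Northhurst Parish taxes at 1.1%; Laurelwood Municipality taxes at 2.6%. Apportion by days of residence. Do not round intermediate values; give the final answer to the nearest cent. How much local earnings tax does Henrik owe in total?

Northhurst Parish, 1 Jan – 23 Nov 2031: 327 days → £174,000 × 1.1% × 327/365 = £1,714.7342
Laurelwood Municipality, 24 Nov – 31 Dec 2031: 38 days → £174,000 × 2.6% × 38/365 = £470.9918
Total = £2,185.7260

£2,185.73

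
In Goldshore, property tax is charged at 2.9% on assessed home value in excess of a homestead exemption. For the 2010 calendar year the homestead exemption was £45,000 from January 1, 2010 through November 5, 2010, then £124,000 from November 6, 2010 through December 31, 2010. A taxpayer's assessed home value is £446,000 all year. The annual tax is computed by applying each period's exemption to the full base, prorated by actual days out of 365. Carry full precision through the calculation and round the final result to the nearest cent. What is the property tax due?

£11,277.50

January 1 – November 5, 2010: 309 days, exemption £45,000 → (£446,000 − £45,000) × 2.9% × 309/365 = £9,844.8247
November 6 – December 31, 2010: 56 days, exemption £124,000 → (£446,000 − £124,000) × 2.9% × 56/365 = £1,432.6795
Total = £11,277.5041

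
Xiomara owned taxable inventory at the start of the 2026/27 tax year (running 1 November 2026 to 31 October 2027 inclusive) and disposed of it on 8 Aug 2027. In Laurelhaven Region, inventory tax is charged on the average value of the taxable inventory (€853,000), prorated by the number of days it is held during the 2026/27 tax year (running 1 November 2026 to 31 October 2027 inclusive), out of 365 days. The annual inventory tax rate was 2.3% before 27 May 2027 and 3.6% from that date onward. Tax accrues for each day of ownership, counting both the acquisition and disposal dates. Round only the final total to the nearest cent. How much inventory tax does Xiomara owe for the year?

1 Nov 2026 – 26 May 2027: 207 days at 2.3% → €853,000 × 2.3% × 207/365 = €11,126.3918
27 May – 8 Aug 2027: 74 days at 3.6% → €853,000 × 3.6% × 74/365 = €6,225.7315
Total = €17,352.1233

€17,352.12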